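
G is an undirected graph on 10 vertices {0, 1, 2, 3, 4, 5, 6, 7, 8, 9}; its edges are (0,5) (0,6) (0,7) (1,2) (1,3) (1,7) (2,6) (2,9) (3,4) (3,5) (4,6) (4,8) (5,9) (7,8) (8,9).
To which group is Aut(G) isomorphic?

the symmetric group S_5

G is 3-regular on 10 vertices with no triangles and no 4-cycles (girth 5): this is the Petersen graph. It is a classical fact that the Petersen graph has automorphism group S_5 (order 120), arising from its description as the Kneser graph K(5,2).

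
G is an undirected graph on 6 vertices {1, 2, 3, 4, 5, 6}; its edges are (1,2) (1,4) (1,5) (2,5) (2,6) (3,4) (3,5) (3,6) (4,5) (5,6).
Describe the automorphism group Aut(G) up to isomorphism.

D_5

Vertex 5 is the unique vertex of degree 5; the remaining 5 vertices each have degree 3 and induce a cycle, so G is the wheel on 6 vertices with hub 5. With the hub fixed, the remaining symmetry is that of the rim cycle C_5, giving the dihedral group D_5.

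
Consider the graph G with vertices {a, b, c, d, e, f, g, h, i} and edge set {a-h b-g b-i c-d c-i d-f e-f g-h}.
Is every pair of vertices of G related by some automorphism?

No

Automorphisms preserve degree, but G has vertices of degree 1 and vertices of degree 2; no automorphism maps one to the other, so G is not vertex-transitive.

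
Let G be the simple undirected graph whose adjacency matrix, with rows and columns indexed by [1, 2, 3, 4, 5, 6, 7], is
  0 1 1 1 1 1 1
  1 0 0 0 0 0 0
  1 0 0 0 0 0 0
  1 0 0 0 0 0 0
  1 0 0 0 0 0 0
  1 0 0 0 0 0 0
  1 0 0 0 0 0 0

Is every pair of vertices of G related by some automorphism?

No

Vertex 1 is the only vertex of degree 6, so every automorphism fixes it; G is not vertex-transitive.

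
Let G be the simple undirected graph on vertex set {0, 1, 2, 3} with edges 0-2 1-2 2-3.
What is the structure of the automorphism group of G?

the symmetric group on 3 letters

Vertex 2 has degree 3 and every other vertex has degree 1, so G is the star K_{1,3} with centre 2. The 3 leaves are pairwise interchangeable while the centre is fixed, giving Aut(G) = S_3.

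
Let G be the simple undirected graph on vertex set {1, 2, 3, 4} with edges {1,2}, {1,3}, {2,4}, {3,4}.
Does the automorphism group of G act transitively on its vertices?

Yes

G is 2-regular and connected on 4 vertices, i.e. the cycle C_4. C_4 has 4 rotations and 4 reflections, so Aut(C_4) ≅ D_4 of order 8. Under this action every vertex can be carried to every other, so G is vertex-transitive.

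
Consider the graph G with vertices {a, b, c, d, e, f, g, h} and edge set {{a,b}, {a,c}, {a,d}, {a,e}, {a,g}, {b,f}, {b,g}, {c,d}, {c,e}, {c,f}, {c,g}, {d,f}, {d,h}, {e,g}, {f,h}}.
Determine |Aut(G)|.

Degrees alone do not determine every vertex (e.g. a and c both have degree 5), but their neighbour-degree multisets differ: N(a) has degrees [3, 3, 4, 4, 5] while N(c) has degrees [3, 4, 4, 4, 5]. Repeating this refinement separates all vertices, so the only automorphism is the identity.

1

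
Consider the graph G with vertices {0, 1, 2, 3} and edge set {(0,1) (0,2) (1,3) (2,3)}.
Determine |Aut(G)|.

G is 2-regular and bipartite on 2^2 = 4 vertices with girth 4; it is the hypercube graph Q_2. Aut(Q_2) consists of the signed permutations of the 2 coordinate axes: 2! permutations times 2^2 sign flips, so |Aut| = 2^2·2! = 8.

8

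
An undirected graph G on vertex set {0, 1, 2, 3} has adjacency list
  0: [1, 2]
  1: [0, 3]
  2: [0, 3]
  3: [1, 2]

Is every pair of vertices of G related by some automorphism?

Yes

Every vertex has degree 2 and the graph is connected, so G is the 4-cycle C_4. C_4 has 4 rotations and 4 reflections, so Aut(C_4) ≅ D_4 of order 8. Under this action every vertex can be carried to every other, so G is vertex-transitive.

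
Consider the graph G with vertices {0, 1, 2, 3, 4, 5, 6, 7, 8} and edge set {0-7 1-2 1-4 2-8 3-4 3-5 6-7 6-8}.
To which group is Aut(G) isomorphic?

The degree sequence is [1, 2, 2, 2, 2, 1, 2, 2, 2]; the two degree-1 vertices 0 and 5 are the ends of a path, so G = P_9. A path has exactly one nontrivial symmetry — reversal — giving Aut(G) of order 2.

Z_2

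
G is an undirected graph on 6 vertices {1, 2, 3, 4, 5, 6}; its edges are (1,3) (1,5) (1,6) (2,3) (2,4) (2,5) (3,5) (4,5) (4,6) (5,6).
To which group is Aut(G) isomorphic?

D_5

Vertex 5 is the unique vertex of degree 5; the remaining 5 vertices each have degree 3 and induce a cycle, so G is the wheel on 6 vertices with hub 5. Every automorphism fixes the hub and acts on the rim 5-cycle, so Aut(G) ≅ Aut(C_5) = D_5 of order 10.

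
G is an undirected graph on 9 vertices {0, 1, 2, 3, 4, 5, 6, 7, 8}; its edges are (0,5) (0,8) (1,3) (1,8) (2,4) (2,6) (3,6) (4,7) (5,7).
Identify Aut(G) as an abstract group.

D_9

Every vertex has degree 2 and the graph is connected, so G is the 9-cycle C_9. The automorphisms of the 9-cycle are exactly the symmetries of a regular 9-gon: the dihedral group D_9, |D_9| = 18.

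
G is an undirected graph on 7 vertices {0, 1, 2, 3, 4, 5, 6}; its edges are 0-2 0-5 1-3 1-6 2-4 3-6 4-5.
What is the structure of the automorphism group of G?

G has two connected components, {0, 2, 4, 5} and {1, 3, 6}; each is 2-regular, so G = C_4 ⊔ C_3. No automorphism exchanges components of different sizes, hence Aut(G) is the direct product D_3 × D_4, order 48.

D_3 × D_4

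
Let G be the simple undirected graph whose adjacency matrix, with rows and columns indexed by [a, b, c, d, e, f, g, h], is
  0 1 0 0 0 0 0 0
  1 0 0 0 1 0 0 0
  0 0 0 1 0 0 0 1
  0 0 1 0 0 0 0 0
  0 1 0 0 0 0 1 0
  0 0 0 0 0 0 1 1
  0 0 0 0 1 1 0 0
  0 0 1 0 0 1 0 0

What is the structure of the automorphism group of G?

the cyclic group of order 2

The degree sequence is [1, 2, 2, 1, 2, 2, 2, 2]; the two degree-1 vertices a and d are the ends of a path, so G = P_8. The only nontrivial automorphism of a path is the end-to-end reflection, so Aut(G) ≅ Z_2.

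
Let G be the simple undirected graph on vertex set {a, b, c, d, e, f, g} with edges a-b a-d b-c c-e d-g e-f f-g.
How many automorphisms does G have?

14

Every vertex has degree 2 and the graph is connected, so G is the 7-cycle C_7. The automorphisms of the 7-cycle are exactly the symmetries of a regular 7-gon: the dihedral group D_7, |D_7| = 14.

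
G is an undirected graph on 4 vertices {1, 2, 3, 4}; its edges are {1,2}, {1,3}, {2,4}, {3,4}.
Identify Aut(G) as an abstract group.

G is 2-regular and bipartite with parts {1, 4} and {2, 3} (each part is independent and every cross-pair is an edge), so G = K_{2,2}. Aut(K_{2,2}) is the wreath product S_2 ≀ Z_2: permute within each part, then optionally swap the parts; |Aut| = 2·(2!)² = 8.

(S_2 × S_2) ⋊ Z_2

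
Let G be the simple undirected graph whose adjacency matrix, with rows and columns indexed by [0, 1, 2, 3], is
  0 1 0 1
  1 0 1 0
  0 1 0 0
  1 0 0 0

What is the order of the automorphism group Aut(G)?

2

The degree sequence is [2, 2, 1, 1]; the two degree-1 vertices 2 and 3 are the ends of a path, so G = P_4. A path has exactly one nontrivial symmetry — reversal — giving Aut(G) of order 2.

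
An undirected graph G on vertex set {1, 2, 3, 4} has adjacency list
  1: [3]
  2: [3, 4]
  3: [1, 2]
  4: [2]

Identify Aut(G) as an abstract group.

C_2

The degree sequence is [1, 2, 2, 1]; the two degree-1 vertices 1 and 4 are the ends of a path, so G = P_4. The only nontrivial automorphism of a path is the end-to-end reflection, so Aut(G) ≅ Z_2.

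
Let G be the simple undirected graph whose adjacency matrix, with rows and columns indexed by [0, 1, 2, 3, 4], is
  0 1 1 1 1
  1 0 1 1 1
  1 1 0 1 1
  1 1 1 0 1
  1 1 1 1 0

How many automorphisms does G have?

120

Every vertex has degree 4, so G is the complete graph K_5. Every bijection on the vertex set is an automorphism of K_5; hence Aut(K_5) ≅ S_5, order 120.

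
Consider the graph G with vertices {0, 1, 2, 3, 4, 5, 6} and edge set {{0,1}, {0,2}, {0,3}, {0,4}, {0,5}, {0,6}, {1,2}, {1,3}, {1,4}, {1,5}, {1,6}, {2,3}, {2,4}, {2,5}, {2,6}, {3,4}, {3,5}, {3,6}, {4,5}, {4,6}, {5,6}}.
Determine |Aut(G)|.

Every vertex has degree 6, so G is the complete graph K_7. Every bijection on the vertex set is an automorphism of K_7; hence Aut(K_7) ≅ S_7, order 5040.

5040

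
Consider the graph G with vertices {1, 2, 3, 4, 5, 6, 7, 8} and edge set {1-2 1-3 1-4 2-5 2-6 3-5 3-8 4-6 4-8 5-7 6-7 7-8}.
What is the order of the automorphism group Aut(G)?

G is 3-regular and bipartite on 2^3 = 8 vertices with girth 4; it is the hypercube graph Q_3. Aut(Q_3) consists of the signed permutations of the 3 coordinate axes: 3! permutations times 2^3 sign flips, so |Aut| = 2^3·3! = 48.

48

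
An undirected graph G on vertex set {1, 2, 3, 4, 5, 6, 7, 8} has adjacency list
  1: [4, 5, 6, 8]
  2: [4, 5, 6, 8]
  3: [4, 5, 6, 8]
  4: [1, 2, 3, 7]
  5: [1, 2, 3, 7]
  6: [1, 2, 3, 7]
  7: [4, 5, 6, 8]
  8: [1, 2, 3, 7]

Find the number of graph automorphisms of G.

G is 4-regular and bipartite with parts {1, 2, 3, 7} and {4, 5, 6, 8} (each part is independent and every cross-pair is an edge), so G = K_{4,4}. Each part can be permuted independently (S_4 × S_4) and the two equal-size parts can also be swapped, giving (S_4 × S_4) ⋊ Z_2 of order 2·(4!)² = 1152.

1152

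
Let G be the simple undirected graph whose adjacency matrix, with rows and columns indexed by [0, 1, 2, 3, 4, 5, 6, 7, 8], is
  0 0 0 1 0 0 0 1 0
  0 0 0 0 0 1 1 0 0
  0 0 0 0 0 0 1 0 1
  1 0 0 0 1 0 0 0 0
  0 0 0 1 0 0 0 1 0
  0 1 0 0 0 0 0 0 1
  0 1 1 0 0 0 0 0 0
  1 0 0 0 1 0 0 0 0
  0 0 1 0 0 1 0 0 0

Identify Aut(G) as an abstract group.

D_4 × D_5

G has two connected components, {1, 2, 5, 6, 8} and {0, 3, 4, 7}; each is 2-regular, so G = C_5 ⊔ C_4. No automorphism exchanges components of different sizes, hence Aut(G) is the direct product D_4 × D_5, order 80.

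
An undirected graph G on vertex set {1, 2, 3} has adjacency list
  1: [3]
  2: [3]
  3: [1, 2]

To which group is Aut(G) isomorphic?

Z_2

The degree sequence is [1, 1, 2]; the two degree-1 vertices 1 and 2 are the ends of a path, so G = P_3. A path has exactly one nontrivial symmetry — reversal — giving Aut(G) of order 2.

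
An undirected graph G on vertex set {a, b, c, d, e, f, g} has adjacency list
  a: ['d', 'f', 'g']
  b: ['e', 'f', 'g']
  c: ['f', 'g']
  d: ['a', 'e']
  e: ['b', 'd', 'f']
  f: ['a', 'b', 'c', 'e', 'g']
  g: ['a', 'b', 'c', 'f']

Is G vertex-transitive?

Vertex f is the only vertex of degree 5, so every automorphism fixes it; G is not vertex-transitive.

No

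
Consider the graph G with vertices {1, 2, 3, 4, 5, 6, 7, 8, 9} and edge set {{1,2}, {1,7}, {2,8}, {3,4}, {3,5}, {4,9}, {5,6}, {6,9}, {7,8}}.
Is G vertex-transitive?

G has two connected components, {3, 4, 5, 6, 9} and {1, 2, 7, 8}; each is 2-regular, so G = C_5 ⊔ C_4. The orbit of 1 under Aut(G) is {1, 2, 7, 8}, which does not contain 3, so G is not vertex-transitive.

No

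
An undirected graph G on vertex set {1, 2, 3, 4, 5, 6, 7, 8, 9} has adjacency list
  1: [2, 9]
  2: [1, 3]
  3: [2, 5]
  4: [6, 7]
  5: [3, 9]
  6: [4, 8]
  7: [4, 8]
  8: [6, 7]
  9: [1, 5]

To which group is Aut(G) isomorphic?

D_5 × D_4

G has two connected components, {1, 2, 3, 5, 9} and {4, 6, 7, 8}; each is 2-regular, so G = C_5 ⊔ C_4. The components are non-isomorphic (different sizes), so Aut(G) = Aut(C_5) × Aut(C_4) = D_5 × D_4 of order 10·8 = 80.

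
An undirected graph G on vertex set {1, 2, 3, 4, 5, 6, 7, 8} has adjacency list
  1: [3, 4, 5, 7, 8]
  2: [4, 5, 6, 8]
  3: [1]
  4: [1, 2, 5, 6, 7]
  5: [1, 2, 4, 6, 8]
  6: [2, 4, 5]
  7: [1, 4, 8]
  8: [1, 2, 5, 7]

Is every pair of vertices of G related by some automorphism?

Vertex 3 is the only vertex of degree 1, so every automorphism fixes it; G is not vertex-transitive.

No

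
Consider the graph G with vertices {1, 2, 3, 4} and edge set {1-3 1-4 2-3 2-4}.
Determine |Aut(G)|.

8

G is 2-regular and bipartite on 2^2 = 4 vertices with girth 4; it is the hypercube graph Q_2. The symmetry group of the 2-cube is the hyperoctahedral group B_2 = Z_2 ≀ S_2, of order 2^2·2! = 8.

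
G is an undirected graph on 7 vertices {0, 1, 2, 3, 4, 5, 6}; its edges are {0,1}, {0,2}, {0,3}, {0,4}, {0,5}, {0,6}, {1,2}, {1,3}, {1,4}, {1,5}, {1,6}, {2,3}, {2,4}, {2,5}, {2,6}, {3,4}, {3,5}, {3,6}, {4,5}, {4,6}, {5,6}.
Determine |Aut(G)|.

All 7 vertices are pairwise adjacent: G = K_7. Every bijection on the vertex set is an automorphism of K_7; hence Aut(K_7) ≅ S_7, order 5040.

5040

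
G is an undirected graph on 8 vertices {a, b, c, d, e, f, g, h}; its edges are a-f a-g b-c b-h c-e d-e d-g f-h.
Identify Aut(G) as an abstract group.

the dihedral group of order 16

G is 2-regular and connected on 8 vertices, i.e. the cycle C_8. C_8 has 8 rotations and 8 reflections, so Aut(C_8) ≅ D_8 of order 16.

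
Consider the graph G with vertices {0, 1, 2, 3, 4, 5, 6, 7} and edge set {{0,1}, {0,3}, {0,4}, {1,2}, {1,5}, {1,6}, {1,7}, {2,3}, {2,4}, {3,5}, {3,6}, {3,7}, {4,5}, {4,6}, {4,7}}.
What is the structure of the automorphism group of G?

The vertices split by degree into {1, 3, 4} (degree 5) and {0, 2, 5, 6, 7} (degree 3); every edge runs between the two parts, so G is the complete bipartite graph K_{3,5}. Automorphisms preserve the bipartition setwise (since the parts differ in size) and act as S_5 × S_3 within it; |Aut| = 720.

S_5 × S_3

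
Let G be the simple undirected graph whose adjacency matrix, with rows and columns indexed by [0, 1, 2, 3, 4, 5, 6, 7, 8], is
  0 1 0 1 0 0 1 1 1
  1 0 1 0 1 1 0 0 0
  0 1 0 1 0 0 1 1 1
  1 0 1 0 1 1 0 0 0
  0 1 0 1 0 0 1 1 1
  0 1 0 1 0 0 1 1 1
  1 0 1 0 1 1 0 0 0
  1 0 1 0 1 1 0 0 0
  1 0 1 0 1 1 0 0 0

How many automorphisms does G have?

2880

The vertices split by degree into {0, 2, 4, 5} (degree 5) and {1, 3, 6, 7, 8} (degree 4); every edge runs between the two parts, so G is the complete bipartite graph K_{4,5}. The parts have unequal sizes, so no automorphism swaps them; each part is permuted independently, giving S_4 × S_5 of order 4!·5! = 2880.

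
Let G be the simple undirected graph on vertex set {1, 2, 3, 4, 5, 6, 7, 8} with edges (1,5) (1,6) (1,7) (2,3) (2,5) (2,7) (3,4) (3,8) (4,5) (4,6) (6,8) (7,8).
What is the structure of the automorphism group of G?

Z_2^3 ⋊ S_3

G is 3-regular and bipartite on 2^3 = 8 vertices with girth 4; it is the hypercube graph Q_3. The symmetry group of the 3-cube is the hyperoctahedral group B_3 = Z_2 ≀ S_3, of order 2^3·3! = 48.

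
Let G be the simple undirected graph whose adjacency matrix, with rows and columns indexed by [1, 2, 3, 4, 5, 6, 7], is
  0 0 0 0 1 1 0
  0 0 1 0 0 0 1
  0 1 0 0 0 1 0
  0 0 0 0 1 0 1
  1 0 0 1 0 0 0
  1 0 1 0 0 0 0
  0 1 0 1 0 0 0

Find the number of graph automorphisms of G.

G is 2-regular and connected on 7 vertices, i.e. the cycle C_7. The automorphisms of the 7-cycle are exactly the symmetries of a regular 7-gon: the dihedral group D_7, |D_7| = 14.

14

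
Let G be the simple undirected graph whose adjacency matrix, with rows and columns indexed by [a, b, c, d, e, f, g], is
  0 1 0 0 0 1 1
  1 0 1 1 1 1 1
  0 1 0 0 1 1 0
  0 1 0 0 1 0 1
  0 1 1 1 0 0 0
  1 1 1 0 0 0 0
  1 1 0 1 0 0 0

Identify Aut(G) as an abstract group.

D_6

Vertex b is the unique vertex of degree 6; the remaining 6 vertices each have degree 3 and induce a cycle, so G is the wheel on 7 vertices with hub b. Every automorphism fixes the hub and acts on the rim 6-cycle, so Aut(G) ≅ Aut(C_6) = D_6 of order 12.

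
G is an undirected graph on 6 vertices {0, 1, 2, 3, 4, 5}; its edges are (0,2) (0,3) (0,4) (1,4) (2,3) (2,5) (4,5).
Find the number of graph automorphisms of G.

The degree sequence is [3, 1, 3, 2, 3, 2]. Checking the degree-preserving permutations of the vertex set shows that none except the identity preserves every edge, so Aut(G) is trivial.

1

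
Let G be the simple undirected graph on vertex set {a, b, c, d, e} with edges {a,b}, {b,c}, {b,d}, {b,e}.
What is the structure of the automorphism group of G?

S_4

Vertex b has degree 4 and every other vertex has degree 1, so G is the star K_{1,4} with centre b. Any automorphism fixes the centre and permutes the 4 leaves freely, so Aut(G) ≅ S_4 of order 4! = 24.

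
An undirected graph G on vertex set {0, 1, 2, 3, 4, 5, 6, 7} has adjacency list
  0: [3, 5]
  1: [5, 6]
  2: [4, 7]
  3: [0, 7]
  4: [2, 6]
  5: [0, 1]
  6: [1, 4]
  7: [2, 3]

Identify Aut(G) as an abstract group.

the dihedral group of order 16

Every vertex has degree 2 and the graph is connected, so G is the 8-cycle C_8. C_8 has 8 rotations and 8 reflections, so Aut(C_8) ≅ D_8 of order 16.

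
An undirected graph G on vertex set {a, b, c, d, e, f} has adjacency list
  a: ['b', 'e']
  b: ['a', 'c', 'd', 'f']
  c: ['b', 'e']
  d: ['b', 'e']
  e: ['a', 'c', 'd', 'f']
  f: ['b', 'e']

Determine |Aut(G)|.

48

The vertices split by degree into {b, e} (degree 4) and {a, c, d, f} (degree 2); every edge runs between the two parts, so G is the complete bipartite graph K_{2,4}. The parts have unequal sizes, so no automorphism swaps them; each part is permuted independently, giving S_2 × S_4 of order 2!·4! = 48.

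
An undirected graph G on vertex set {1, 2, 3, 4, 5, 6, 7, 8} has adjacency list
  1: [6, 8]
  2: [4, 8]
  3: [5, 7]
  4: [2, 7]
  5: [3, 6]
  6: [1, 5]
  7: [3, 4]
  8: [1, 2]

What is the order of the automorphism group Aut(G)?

16

Every vertex has degree 2 and the graph is connected, so G is the 8-cycle C_8. C_8 has 8 rotations and 8 reflections, so Aut(C_8) ≅ D_8 of order 16.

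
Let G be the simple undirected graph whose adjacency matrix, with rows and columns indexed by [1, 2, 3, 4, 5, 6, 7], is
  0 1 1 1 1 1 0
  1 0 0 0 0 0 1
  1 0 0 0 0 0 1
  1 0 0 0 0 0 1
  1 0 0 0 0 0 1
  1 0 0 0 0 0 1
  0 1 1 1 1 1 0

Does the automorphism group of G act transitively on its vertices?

No

Automorphisms preserve degree, but G has vertices of degree 2 and vertices of degree 5; no automorphism maps one to the other, so G is not vertex-transitive.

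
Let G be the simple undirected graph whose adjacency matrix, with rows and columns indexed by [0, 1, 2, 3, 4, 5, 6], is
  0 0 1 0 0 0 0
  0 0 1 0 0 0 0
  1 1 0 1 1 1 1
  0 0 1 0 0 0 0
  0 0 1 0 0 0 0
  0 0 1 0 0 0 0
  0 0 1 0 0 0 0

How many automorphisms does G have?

720

Vertex 2 has degree 6 and every other vertex has degree 1, so G is the star K_{1,6} with centre 2. Any automorphism fixes the centre and permutes the 6 leaves freely, so Aut(G) ≅ S_6 of order 6! = 720.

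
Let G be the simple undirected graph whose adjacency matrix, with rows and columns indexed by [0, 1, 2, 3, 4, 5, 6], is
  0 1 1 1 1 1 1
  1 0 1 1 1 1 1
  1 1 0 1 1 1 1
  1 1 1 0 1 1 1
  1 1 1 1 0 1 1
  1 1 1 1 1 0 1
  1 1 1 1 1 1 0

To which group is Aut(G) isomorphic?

Every vertex has degree 6, so G is the complete graph K_7. Every bijection on the vertex set is an automorphism of K_7; hence Aut(K_7) ≅ S_7, order 5040.

the symmetric group on 7 letters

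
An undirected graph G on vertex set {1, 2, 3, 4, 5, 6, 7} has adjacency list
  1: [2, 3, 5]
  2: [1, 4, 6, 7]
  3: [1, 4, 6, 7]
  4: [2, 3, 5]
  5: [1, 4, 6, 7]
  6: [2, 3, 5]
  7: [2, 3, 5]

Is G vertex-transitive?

No

Automorphisms preserve degree, but G has vertices of degree 3 and vertices of degree 4; no automorphism maps one to the other, so G is not vertex-transitive.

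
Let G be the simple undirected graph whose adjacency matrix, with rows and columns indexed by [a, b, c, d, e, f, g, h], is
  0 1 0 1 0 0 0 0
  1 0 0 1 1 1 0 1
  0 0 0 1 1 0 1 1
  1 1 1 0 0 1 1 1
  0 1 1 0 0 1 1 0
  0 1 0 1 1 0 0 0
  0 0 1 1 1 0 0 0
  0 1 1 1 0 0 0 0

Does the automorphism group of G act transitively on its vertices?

Vertex a is the only vertex of degree 2, so every automorphism fixes it; G is not vertex-transitive.

No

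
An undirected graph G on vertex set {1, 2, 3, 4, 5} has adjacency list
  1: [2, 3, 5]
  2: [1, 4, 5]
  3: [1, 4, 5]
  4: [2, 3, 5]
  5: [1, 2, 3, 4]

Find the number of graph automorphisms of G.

Vertex 5 is the unique vertex of degree 4; the remaining 4 vertices each have degree 3 and induce a cycle, so G is the wheel on 5 vertices with hub 5. With the hub fixed, the remaining symmetry is that of the rim cycle C_4, giving the dihedral group D_4.

8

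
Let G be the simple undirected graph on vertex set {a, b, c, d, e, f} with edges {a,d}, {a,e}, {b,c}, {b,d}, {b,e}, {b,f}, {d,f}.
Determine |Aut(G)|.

1

Degrees alone do not determine every vertex (e.g. a and e both have degree 2), but their neighbour-degree multisets differ: N(a) has degrees [2, 3] while N(e) has degrees [2, 4]. Repeating this refinement separates all vertices, so the only automorphism is the identity.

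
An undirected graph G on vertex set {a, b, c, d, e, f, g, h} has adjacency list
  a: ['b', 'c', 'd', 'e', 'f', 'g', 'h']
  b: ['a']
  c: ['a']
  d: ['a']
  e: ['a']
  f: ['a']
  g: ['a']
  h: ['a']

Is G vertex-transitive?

Vertex a is the only vertex of degree 7, so every automorphism fixes it; G is not vertex-transitive.

No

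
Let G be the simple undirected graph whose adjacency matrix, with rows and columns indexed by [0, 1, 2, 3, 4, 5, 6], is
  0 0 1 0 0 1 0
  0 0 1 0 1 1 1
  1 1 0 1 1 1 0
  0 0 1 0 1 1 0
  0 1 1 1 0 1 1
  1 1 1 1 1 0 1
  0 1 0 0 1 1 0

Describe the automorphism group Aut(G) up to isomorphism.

the trivial group

Degrees alone do not determine every vertex (e.g. 2 and 4 both have degree 5), but their neighbour-degree multisets differ: N(2) has degrees [2, 3, 4, 5, 6] while N(4) has degrees [3, 3, 4, 5, 6]. Repeating this refinement separates all vertices, so the only automorphism is the identity.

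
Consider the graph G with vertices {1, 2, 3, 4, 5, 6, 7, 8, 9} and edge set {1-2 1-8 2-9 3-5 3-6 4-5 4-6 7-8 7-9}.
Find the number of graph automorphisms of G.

80

G has two connected components, {1, 2, 7, 8, 9} and {3, 4, 5, 6}; each is 2-regular, so G = C_5 ⊔ C_4. No automorphism exchanges components of different sizes, hence Aut(G) is the direct product D_4 × D_5, order 80.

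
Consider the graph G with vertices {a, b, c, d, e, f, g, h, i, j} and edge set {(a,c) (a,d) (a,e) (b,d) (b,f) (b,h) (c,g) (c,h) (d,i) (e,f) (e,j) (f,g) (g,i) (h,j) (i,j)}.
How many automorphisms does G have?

G is 3-regular on 10 vertices with no triangles and no 4-cycles (girth 5): this is the Petersen graph. It is a classical fact that the Petersen graph has automorphism group S_5 (order 120), arising from its description as the Kneser graph K(5,2).

120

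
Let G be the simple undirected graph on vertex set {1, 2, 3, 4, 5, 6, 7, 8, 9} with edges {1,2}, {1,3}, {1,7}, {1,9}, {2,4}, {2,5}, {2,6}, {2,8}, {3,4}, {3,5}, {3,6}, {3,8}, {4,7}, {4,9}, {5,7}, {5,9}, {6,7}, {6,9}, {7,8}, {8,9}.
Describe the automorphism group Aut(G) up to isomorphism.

The vertices split by degree into {2, 3, 7, 9} (degree 5) and {1, 4, 5, 6, 8} (degree 4); every edge runs between the two parts, so G is the complete bipartite graph K_{4,5}. Automorphisms preserve the bipartition setwise (since the parts differ in size) and act as S_4 × S_5 within it; |Aut| = 2880.

S_4 × S_5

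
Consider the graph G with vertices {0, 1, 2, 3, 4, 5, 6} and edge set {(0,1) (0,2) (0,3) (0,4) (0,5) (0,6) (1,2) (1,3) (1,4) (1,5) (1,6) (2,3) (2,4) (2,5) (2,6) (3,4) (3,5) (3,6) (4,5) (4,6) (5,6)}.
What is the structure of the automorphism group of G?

S_7

All 7 vertices are pairwise adjacent: G = K_7. Any permutation of the 7 vertices preserves K_7, so Aut(K_7) = S_7 of order 7! = 5040.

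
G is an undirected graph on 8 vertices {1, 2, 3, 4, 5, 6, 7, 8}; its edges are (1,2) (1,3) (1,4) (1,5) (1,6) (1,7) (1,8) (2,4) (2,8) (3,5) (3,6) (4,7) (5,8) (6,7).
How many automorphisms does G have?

Vertex 1 is the unique vertex of degree 7; the remaining 7 vertices each have degree 3 and induce a cycle, so G is the wheel on 8 vertices with hub 1. With the hub fixed, the remaining symmetry is that of the rim cycle C_7, giving the dihedral group D_7.

14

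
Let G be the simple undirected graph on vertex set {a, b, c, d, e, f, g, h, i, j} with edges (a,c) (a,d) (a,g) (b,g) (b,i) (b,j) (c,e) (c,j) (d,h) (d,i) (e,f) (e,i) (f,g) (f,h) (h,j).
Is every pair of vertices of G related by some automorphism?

G is 3-regular on 10 vertices with no triangles and no 4-cycles (girth 5): this is the Petersen graph. It is a classical fact that the Petersen graph has automorphism group S_5 (order 120), arising from its description as the Kneser graph K(5,2). This group acts transitively on the 10 vertices.

Yes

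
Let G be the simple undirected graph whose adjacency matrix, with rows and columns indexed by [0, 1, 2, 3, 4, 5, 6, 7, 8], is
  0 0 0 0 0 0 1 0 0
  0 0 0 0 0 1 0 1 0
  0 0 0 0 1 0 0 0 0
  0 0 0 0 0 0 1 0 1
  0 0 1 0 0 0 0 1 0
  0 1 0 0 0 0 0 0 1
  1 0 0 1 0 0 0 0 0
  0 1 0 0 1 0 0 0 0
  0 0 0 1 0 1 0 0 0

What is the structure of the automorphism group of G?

The degree sequence is [1, 2, 1, 2, 2, 2, 2, 2, 2]; the two degree-1 vertices 0 and 2 are the ends of a path, so G = P_9. The only nontrivial automorphism of a path is the end-to-end reflection, so Aut(G) ≅ Z_2.

C_2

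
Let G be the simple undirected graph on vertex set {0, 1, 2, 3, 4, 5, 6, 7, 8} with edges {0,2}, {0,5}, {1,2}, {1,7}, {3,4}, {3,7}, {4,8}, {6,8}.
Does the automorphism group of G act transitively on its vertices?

Automorphisms preserve degree, but G has vertices of degree 1 and vertices of degree 2; no automorphism maps one to the other, so G is not vertex-transitive.

No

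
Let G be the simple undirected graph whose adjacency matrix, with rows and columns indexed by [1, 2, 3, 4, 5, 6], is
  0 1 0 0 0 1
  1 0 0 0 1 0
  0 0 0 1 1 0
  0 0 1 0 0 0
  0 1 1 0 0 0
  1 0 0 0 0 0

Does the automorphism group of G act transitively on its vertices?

Automorphisms preserve degree, but G has vertices of degree 1 and vertices of degree 2; no automorphism maps one to the other, so G is not vertex-transitive.

No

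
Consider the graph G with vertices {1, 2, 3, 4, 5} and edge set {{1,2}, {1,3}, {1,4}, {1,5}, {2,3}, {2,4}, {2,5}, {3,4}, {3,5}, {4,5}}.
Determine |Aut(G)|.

120

Every vertex has degree 4, so G is the complete graph K_5. Every bijection on the vertex set is an automorphism of K_5; hence Aut(K_5) ≅ S_5, order 120.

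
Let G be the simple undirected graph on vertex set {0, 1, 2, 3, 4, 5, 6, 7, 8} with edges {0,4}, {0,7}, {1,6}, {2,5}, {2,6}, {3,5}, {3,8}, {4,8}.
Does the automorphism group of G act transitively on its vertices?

Automorphisms preserve degree, but G has vertices of degree 1 and vertices of degree 2; no automorphism maps one to the other, so G is not vertex-transitive.

No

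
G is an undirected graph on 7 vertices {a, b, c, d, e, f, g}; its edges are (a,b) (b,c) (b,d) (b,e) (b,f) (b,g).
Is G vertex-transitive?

Vertex b is the only vertex of degree 6, so every automorphism fixes it; G is not vertex-transitive.

No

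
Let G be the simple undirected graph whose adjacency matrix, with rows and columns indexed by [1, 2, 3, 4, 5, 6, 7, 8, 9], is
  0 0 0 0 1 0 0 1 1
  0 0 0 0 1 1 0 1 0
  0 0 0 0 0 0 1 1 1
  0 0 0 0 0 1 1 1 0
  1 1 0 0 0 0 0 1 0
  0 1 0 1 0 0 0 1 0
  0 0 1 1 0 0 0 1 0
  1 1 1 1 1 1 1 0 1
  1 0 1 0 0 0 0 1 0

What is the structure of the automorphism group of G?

D_8

Vertex 8 is the unique vertex of degree 8; the remaining 8 vertices each have degree 3 and induce a cycle, so G is the wheel on 9 vertices with hub 8. Every automorphism fixes the hub and acts on the rim 8-cycle, so Aut(G) ≅ Aut(C_8) = D_8 of order 16.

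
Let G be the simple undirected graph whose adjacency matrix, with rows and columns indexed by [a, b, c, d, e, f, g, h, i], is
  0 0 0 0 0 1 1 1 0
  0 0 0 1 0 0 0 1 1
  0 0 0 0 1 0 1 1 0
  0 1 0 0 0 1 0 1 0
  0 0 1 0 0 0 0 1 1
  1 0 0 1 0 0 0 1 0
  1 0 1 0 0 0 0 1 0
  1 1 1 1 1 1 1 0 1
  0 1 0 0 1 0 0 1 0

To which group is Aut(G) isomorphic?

D_8

Vertex h is the unique vertex of degree 8; the remaining 8 vertices each have degree 3 and induce a cycle, so G is the wheel on 9 vertices with hub h. Every automorphism fixes the hub and acts on the rim 8-cycle, so Aut(G) ≅ Aut(C_8) = D_8 of order 16.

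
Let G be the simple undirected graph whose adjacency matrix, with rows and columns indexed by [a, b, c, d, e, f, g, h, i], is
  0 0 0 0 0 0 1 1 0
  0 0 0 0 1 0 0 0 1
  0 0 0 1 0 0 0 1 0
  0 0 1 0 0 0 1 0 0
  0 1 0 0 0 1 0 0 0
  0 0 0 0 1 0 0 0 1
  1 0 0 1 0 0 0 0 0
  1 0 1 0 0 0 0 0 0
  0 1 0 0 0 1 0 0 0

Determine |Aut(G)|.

80

G has two connected components, {a, c, d, g, h} and {b, e, f, i}; each is 2-regular, so G = C_5 ⊔ C_4. The components are non-isomorphic (different sizes), so Aut(G) = Aut(C_4) × Aut(C_5) = D_4 × D_5 of order 8·10 = 80.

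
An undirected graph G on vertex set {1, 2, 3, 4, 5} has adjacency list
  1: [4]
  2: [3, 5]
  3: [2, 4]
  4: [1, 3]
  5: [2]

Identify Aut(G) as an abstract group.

The degree sequence is [1, 2, 2, 2, 1]; the two degree-1 vertices 1 and 5 are the ends of a path, so G = P_5. A path has exactly one nontrivial symmetry — reversal — giving Aut(G) of order 2.

C_2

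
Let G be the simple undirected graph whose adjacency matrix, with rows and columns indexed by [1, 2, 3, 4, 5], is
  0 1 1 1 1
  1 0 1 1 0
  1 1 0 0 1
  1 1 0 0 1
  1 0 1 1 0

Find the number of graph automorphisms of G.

8

Vertex 1 is the unique vertex of degree 4; the remaining 4 vertices each have degree 3 and induce a cycle, so G is the wheel on 5 vertices with hub 1. With the hub fixed, the remaining symmetry is that of the rim cycle C_4, giving the dihedral group D_4.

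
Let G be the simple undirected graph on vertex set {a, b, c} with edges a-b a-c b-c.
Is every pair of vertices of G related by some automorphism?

Yes

Every vertex has degree 2, so G is the complete graph K_3. Any permutation of the 3 vertices preserves K_3, so Aut(K_3) = S_3 of order 3! = 6. This group acts transitively on the 3 vertices.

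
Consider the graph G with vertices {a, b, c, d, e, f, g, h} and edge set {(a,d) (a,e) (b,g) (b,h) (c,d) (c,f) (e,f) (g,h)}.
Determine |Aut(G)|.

G has two connected components, {a, c, d, e, f} and {b, g, h}; each is 2-regular, so G = C_5 ⊔ C_3. The components are non-isomorphic (different sizes), so Aut(G) = Aut(C_3) × Aut(C_5) = D_3 × D_5 of order 6·10 = 60.

60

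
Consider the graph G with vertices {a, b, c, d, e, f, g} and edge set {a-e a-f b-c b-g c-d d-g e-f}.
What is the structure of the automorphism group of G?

D_4 × D_3

G has two connected components, {b, c, d, g} and {a, e, f}; each is 2-regular, so G = C_4 ⊔ C_3. No automorphism exchanges components of different sizes, hence Aut(G) is the direct product D_4 × D_3, order 48.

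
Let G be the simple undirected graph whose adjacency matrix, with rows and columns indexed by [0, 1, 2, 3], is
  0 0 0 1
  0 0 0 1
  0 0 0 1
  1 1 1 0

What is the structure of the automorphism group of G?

Vertex 3 has degree 3 and every other vertex has degree 1, so G is the star K_{1,3} with centre 3. Any automorphism fixes the centre and permutes the 3 leaves freely, so Aut(G) ≅ S_3 of order 3! = 6.

the symmetric group on 3 letters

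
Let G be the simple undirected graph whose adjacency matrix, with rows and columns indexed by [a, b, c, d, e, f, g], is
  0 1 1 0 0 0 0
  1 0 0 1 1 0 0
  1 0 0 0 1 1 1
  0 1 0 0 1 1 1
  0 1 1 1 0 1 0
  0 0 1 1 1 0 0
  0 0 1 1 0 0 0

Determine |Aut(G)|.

Degrees alone do not determine every vertex (e.g. a and g both have degree 2), but their neighbour-degree multisets differ: N(a) has degrees [3, 4] while N(g) has degrees [4, 4]. Repeating this refinement separates all vertices, so the only automorphism is the identity.

1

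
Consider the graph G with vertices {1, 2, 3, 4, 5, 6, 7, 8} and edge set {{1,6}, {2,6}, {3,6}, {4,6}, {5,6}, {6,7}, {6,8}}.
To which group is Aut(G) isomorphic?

the symmetric group on 7 letters

Vertex 6 has degree 7 and every other vertex has degree 1, so G is the star K_{1,7} with centre 6. Any automorphism fixes the centre and permutes the 7 leaves freely, so Aut(G) ≅ S_7 of order 7! = 5040.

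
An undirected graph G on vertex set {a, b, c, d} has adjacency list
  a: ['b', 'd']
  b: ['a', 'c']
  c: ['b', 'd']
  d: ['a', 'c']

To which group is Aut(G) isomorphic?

D_4

Every vertex has degree 2 and the graph is connected, so G is the 4-cycle C_4. The automorphisms of the 4-cycle are exactly the symmetries of a regular 4-gon: the dihedral group D_4, |D_4| = 8.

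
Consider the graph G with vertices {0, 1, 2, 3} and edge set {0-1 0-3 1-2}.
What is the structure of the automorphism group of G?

the cyclic group of order 2

The degree sequence is [2, 2, 1, 1]; the two degree-1 vertices 2 and 3 are the ends of a path, so G = P_4. A path has exactly one nontrivial symmetry — reversal — giving Aut(G) of order 2.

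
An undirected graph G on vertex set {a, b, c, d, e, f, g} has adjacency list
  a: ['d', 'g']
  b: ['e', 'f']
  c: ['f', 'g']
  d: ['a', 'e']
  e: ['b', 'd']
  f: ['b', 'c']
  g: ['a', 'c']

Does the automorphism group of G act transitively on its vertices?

Yes

Every vertex has degree 2 and the graph is connected, so G is the 7-cycle C_7. The automorphisms of the 7-cycle are exactly the symmetries of a regular 7-gon: the dihedral group D_7, |D_7| = 14. This group acts transitively on the 7 vertices.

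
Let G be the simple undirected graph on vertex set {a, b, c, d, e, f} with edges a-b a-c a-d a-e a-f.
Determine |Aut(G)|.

Vertex a has degree 5 and every other vertex has degree 1, so G is the star K_{1,5} with centre a. The 5 leaves are pairwise interchangeable while the centre is fixed, giving Aut(G) = S_5.

120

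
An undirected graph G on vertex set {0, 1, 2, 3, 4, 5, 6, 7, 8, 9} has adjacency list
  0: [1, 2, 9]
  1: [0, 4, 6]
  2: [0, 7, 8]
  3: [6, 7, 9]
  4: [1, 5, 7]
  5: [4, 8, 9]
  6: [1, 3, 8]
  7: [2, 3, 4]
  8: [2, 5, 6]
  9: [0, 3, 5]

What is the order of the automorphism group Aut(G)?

G is 3-regular on 10 vertices with no triangles and no 4-cycles (girth 5): this is the Petersen graph. It is a classical fact that the Petersen graph has automorphism group S_5 (order 120), arising from its description as the Kneser graph K(5,2).

120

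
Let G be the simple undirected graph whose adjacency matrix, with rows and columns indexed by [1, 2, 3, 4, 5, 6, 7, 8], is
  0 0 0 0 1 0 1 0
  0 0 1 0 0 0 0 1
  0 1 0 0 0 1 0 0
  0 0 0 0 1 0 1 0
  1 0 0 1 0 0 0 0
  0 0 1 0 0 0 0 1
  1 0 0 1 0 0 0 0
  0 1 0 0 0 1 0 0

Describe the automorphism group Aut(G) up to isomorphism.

G has two connected components, {2, 3, 6, 8} and {1, 4, 5, 7}; each is 2-regular, so G = C_4 ⊔ C_4. Aut of a disjoint union of two copies of C_4 is the wreath product D_4 ≀ Z_2, of order 2·8² = 128.

(D_4 × D_4) ⋊ Z_2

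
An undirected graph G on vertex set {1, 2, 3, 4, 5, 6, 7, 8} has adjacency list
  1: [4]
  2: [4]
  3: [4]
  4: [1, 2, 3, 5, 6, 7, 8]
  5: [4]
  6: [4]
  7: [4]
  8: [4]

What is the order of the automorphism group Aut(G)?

5040

Vertex 4 has degree 7 and every other vertex has degree 1, so G is the star K_{1,7} with centre 4. The 7 leaves are pairwise interchangeable while the centre is fixed, giving Aut(G) = S_7.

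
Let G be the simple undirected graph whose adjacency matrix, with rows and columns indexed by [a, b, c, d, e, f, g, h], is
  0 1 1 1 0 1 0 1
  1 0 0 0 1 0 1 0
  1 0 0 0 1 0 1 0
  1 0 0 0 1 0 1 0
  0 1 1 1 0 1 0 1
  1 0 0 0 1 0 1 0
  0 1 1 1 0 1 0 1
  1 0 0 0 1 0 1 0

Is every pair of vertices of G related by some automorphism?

Automorphisms preserve degree, but G has vertices of degree 3 and vertices of degree 5; no automorphism maps one to the other, so G is not vertex-transitive.

No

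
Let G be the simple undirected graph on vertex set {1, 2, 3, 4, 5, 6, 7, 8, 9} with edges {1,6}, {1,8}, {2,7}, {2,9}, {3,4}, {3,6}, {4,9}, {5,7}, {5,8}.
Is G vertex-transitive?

G is 2-regular and connected on 9 vertices, i.e. the cycle C_9. The automorphisms of the 9-cycle are exactly the symmetries of a regular 9-gon: the dihedral group D_9, |D_9| = 18. This group acts transitively on the 9 vertices.

Yes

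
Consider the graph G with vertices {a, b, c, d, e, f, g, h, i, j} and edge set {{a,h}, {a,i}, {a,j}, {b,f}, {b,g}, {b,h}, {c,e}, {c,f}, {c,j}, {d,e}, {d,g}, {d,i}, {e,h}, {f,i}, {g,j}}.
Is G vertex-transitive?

G is 3-regular on 10 vertices with no triangles and no 4-cycles (girth 5): this is the Petersen graph. Viewing the Petersen graph as the Kneser graph K(5,2) — vertices are 2-subsets of {1,…,5}, edges join disjoint pairs — its automorphisms are exactly the permutations of the 5-element set, so Aut ≅ S_5 of order 120. This group acts transitively on the 10 vertices.

Yes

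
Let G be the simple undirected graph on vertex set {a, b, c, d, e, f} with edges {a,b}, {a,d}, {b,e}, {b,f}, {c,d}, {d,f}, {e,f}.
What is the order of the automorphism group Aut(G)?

The degree sequence is [2, 3, 1, 3, 2, 3]. Checking the degree-preserving permutations of the vertex set shows that none except the identity preserves every edge, so Aut(G) is trivial.

1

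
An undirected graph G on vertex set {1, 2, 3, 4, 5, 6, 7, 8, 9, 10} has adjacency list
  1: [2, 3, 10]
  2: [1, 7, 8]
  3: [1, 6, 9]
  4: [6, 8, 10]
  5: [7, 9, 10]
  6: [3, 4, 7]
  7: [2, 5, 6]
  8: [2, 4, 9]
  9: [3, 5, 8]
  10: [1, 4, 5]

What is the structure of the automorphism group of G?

G is 3-regular on 10 vertices with no triangles and no 4-cycles (girth 5): this is the Petersen graph. It is a classical fact that the Petersen graph has automorphism group S_5 (order 120), arising from its description as the Kneser graph K(5,2).

S_5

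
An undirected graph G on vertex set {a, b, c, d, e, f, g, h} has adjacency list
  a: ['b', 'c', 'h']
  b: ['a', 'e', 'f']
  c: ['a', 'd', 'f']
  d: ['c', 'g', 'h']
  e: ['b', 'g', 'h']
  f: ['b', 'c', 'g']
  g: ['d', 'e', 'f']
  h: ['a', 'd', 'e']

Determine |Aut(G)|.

G is 3-regular and bipartite on 2^3 = 8 vertices with girth 4; it is the hypercube graph Q_3. The symmetry group of the 3-cube is the hyperoctahedral group B_3 = Z_2 ≀ S_3, of order 2^3·3! = 48.

48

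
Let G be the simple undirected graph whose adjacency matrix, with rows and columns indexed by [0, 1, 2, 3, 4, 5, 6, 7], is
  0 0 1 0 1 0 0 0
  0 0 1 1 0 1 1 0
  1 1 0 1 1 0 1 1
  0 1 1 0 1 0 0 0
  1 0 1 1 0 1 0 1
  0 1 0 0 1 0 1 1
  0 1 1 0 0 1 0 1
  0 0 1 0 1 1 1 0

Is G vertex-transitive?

No

Vertex 0 is the only vertex of degree 2, so every automorphism fixes it; G is not vertex-transitive.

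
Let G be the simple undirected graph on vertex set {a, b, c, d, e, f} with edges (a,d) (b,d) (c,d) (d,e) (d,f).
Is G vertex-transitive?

No

Vertex d is the only vertex of degree 5, so every automorphism fixes it; G is not vertex-transitive.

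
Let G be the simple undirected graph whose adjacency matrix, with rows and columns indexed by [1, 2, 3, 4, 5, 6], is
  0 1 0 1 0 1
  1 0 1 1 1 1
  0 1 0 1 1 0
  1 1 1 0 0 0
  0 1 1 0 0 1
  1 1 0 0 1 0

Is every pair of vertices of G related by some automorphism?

Vertex 2 is the only vertex of degree 5, so every automorphism fixes it; G is not vertex-transitive.

No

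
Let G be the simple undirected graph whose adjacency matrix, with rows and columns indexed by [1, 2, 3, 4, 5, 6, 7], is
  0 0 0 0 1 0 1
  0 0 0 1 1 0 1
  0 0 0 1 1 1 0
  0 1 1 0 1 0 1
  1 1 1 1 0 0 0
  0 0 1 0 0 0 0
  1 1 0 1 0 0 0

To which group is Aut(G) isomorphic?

Degrees alone do not determine every vertex (e.g. 2 and 3 both have degree 3), but their neighbour-degree multisets differ: N(2) has degrees [3, 4, 4] while N(3) has degrees [1, 4, 4]. Repeating this refinement separates all vertices, so the only automorphism is the identity.

1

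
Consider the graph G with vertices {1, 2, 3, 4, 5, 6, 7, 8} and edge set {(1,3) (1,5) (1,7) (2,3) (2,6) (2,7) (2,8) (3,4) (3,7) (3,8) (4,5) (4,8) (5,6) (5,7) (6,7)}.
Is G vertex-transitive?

No

Automorphisms preserve degree, but G has vertices of degree 3 and vertices of degree 5; no automorphism maps one to the other, so G is not vertex-transitive.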